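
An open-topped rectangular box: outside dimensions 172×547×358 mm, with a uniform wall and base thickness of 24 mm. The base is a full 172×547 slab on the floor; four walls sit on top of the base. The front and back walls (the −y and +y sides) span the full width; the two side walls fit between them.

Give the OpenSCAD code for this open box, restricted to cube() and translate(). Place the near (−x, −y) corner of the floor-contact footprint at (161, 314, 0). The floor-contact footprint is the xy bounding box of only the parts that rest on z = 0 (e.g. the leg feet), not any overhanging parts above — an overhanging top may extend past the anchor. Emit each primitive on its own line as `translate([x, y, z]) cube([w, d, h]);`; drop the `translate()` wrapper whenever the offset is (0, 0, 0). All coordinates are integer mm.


translate([161, 314, 0]) cube([172, 547, 24]);
translate([161, 314, 24]) cube([172, 24, 334]);
translate([161, 837, 24]) cube([172, 24, 334]);
translate([161, 338, 24]) cube([24, 499, 334]);
translate([309, 338, 24]) cube([24, 499, 334]);


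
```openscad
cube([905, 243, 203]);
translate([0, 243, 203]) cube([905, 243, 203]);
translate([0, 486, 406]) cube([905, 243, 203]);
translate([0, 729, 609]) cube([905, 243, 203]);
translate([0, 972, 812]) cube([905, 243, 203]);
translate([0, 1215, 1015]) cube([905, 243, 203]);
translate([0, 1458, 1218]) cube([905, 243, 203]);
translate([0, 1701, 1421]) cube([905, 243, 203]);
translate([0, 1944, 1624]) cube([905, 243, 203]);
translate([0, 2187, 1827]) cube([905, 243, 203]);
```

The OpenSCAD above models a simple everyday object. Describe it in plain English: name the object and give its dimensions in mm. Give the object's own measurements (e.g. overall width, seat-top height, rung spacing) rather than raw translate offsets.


A straight staircase of 10 solid steps. Each step is 905 mm wide (x), 243 mm deep (y, the going) and 203 mm tall (the rise). The first step rests on the floor; each subsequent step sits one going further in +y and one rise higher in +z, directly behind and above the previous step with no overlap.


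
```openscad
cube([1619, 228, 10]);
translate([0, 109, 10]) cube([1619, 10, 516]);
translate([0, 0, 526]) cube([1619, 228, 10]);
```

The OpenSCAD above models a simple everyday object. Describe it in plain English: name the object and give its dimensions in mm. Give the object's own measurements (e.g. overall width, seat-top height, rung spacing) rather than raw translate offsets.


An I-beam lying along x, 1619 mm long. Overall section height 536 mm. Two flanges 228 mm wide (y) and 10 mm thick, one on the floor and one at the top; a web 10 mm thick runs between them, centred on the flange width.


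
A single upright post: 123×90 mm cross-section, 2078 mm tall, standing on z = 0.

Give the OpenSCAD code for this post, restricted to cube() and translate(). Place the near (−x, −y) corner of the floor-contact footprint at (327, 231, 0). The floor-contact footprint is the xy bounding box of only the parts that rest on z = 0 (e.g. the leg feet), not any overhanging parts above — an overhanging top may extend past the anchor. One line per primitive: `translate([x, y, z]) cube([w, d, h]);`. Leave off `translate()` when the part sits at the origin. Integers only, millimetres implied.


translate([327, 231, 0]) cube([123, 90, 2078]);


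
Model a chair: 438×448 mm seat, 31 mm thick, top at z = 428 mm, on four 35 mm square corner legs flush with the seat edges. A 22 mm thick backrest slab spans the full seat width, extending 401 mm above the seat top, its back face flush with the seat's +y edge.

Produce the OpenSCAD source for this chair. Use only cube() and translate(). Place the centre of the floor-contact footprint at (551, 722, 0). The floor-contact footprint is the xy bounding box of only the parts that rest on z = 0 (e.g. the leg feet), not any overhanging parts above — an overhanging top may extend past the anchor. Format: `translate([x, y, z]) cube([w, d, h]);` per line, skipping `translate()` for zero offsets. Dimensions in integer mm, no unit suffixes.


translate([332, 498, 397]) cube([438, 448, 31]);
translate([332, 498, 0]) cube([35, 35, 397]);
translate([735, 498, 0]) cube([35, 35, 397]);
translate([332, 911, 0]) cube([35, 35, 397]);
translate([735, 911, 0]) cube([35, 35, 397]);
translate([332, 924, 428]) cube([438, 22, 401]);


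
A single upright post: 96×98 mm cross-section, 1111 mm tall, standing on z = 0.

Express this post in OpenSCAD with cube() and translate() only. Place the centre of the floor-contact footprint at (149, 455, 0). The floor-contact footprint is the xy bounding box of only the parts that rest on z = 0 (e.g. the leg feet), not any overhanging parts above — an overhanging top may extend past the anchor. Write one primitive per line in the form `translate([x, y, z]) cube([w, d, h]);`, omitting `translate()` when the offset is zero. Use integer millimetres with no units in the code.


translate([101, 406, 0]) cube([96, 98, 1111]);


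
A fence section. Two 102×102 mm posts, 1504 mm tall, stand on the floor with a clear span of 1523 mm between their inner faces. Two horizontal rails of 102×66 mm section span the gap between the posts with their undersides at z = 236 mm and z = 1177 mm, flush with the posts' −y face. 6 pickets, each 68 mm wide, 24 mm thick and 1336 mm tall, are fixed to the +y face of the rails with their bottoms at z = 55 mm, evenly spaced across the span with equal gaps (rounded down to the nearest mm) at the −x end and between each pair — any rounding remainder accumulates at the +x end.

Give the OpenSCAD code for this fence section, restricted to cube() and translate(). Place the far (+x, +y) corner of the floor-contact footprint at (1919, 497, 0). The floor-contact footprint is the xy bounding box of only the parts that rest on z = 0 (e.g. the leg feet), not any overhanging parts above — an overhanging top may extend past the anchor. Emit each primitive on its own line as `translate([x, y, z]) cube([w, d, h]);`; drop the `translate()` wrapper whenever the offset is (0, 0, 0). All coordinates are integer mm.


translate([192, 395, 0]) cube([102, 102, 1504]);
translate([1817, 395, 0]) cube([102, 102, 1504]);
translate([294, 395, 236]) cube([1523, 102, 66]);
translate([294, 395, 1177]) cube([1523, 102, 66]);
translate([453, 497, 55]) cube([68, 24, 1336]);
translate([680, 497, 55]) cube([68, 24, 1336]);
translate([907, 497, 55]) cube([68, 24, 1336]);
translate([1134, 497, 55]) cube([68, 24, 1336]);
translate([1361, 497, 55]) cube([68, 24, 1336]);
translate([1588, 497, 55]) cube([68, 24, 1336]);


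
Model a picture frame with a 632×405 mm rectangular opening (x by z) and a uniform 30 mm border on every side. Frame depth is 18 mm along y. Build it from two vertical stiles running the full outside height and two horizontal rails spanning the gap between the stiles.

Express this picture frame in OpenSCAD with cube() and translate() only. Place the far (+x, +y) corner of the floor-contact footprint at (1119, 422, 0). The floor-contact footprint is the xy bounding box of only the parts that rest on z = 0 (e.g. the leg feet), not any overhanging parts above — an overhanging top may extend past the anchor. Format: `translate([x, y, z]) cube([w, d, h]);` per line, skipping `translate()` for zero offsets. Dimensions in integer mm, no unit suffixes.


translate([427, 404, 0]) cube([30, 18, 465]);
translate([1089, 404, 0]) cube([30, 18, 465]);
translate([457, 404, 0]) cube([632, 18, 30]);
translate([457, 404, 435]) cube([632, 18, 30]);


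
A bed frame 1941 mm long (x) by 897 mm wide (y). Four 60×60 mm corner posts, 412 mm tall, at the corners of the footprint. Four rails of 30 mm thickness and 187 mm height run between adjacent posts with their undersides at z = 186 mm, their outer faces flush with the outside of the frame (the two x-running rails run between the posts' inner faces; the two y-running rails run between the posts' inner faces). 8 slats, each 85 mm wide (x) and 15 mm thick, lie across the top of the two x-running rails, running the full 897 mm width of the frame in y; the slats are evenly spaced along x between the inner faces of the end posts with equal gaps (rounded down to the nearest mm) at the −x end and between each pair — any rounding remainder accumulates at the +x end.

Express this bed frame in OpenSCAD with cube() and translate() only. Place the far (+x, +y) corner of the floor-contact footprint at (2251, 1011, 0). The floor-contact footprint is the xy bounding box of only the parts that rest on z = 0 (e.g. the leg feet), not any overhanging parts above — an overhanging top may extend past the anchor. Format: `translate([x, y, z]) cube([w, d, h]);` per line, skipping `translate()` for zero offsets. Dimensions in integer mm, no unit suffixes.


translate([310, 114, 0]) cube([60, 60, 412]);
translate([310, 951, 0]) cube([60, 60, 412]);
translate([2191, 114, 0]) cube([60, 60, 412]);
translate([2191, 951, 0]) cube([60, 60, 412]);
translate([370, 114, 186]) cube([1821, 30, 187]);
translate([370, 981, 186]) cube([1821, 30, 187]);
translate([310, 174, 186]) cube([30, 777, 187]);
translate([2221, 174, 186]) cube([30, 777, 187]);
translate([496, 114, 373]) cube([85, 897, 15]);
translate([707, 114, 373]) cube([85, 897, 15]);
translate([918, 114, 373]) cube([85, 897, 15]);
translate([1129, 114, 373]) cube([85, 897, 15]);
translate([1340, 114, 373]) cube([85, 897, 15]);
translate([1551, 114, 373]) cube([85, 897, 15]);
translate([1762, 114, 373]) cube([85, 897, 15]);
translate([1973, 114, 373]) cube([85, 897, 15]);


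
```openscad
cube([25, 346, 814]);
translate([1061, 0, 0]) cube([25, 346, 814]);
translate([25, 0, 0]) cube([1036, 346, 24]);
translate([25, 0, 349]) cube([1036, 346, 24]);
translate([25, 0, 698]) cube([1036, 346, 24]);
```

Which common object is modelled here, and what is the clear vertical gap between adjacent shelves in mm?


A bookshelf. The clear shelf gap is 325 mm.

Two tall side panels with 3 horizontal boards between them — a bookshelf. The first two shelf undersides are at z = 0 and z = 349; with shelf thickness 24, the clear gap is 349 − 0 − 24 = 325 mm.


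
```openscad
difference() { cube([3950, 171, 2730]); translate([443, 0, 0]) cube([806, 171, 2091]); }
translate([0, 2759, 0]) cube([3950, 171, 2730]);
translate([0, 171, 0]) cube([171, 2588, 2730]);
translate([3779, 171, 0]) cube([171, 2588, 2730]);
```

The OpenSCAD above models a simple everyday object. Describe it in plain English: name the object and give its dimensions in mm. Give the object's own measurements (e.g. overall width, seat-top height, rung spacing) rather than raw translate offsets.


A single room: four walls, each 2730 mm tall and 171 mm thick, enclosing an outside footprint 3950×2930 mm (x × y), no floor or roof. The front and back walls (−y and +y sides) run the full x-width; the side walls fit between their inner faces. A door opening 806 mm wide and 2091 mm tall is cut through the front wall from the floor up, its −x edge 443 mm from the wall's −x end.


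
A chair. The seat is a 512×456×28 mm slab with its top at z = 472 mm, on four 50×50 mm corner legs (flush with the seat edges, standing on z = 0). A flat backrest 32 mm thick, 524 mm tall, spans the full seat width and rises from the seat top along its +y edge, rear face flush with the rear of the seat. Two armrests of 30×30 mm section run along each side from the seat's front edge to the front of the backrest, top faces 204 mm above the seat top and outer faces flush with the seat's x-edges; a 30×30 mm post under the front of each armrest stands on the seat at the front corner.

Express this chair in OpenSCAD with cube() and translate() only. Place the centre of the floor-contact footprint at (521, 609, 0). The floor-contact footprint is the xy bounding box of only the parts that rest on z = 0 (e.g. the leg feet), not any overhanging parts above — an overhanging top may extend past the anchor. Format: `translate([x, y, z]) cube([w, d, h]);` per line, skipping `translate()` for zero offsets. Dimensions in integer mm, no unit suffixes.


translate([265, 381, 444]) cube([512, 456, 28]);
translate([265, 381, 0]) cube([50, 50, 444]);
translate([727, 381, 0]) cube([50, 50, 444]);
translate([265, 787, 0]) cube([50, 50, 444]);
translate([727, 787, 0]) cube([50, 50, 444]);
translate([265, 805, 472]) cube([512, 32, 524]);
translate([265, 381, 646]) cube([30, 424, 30]);
translate([747, 381, 646]) cube([30, 424, 30]);
translate([265, 381, 472]) cube([30, 30, 174]);
translate([747, 381, 472]) cube([30, 30, 174]);


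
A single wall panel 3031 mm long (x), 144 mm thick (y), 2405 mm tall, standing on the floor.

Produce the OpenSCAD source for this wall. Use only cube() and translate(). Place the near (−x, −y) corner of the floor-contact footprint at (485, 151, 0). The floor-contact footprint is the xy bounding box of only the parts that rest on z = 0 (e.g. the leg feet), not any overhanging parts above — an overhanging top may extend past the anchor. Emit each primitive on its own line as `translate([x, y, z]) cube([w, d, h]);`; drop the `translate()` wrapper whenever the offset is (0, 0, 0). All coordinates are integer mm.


translate([485, 151, 0]) cube([3031, 144, 2405]);


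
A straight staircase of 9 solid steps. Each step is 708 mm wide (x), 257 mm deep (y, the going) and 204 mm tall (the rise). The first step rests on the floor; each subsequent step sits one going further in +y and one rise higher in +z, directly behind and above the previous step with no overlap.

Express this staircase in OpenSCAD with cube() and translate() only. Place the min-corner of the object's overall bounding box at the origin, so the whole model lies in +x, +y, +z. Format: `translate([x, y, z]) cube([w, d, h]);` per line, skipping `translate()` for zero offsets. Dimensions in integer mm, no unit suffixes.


cube([708, 257, 204]);
translate([0, 257, 204]) cube([708, 257, 204]);
translate([0, 514, 408]) cube([708, 257, 204]);
translate([0, 771, 612]) cube([708, 257, 204]);
translate([0, 1028, 816]) cube([708, 257, 204]);
translate([0, 1285, 1020]) cube([708, 257, 204]);
translate([0, 1542, 1224]) cube([708, 257, 204]);
translate([0, 1799, 1428]) cube([708, 257, 204]);
translate([0, 2056, 1632]) cube([708, 257, 204]);


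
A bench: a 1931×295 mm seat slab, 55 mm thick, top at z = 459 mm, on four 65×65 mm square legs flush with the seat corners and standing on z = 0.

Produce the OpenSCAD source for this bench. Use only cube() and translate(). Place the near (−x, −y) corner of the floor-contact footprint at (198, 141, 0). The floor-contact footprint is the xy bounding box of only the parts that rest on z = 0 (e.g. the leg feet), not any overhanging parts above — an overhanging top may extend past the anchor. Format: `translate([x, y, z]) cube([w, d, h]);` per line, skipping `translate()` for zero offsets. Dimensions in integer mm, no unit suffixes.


translate([198, 141, 404]) cube([1931, 295, 55]);
translate([198, 141, 0]) cube([65, 65, 404]);
translate([198, 371, 0]) cube([65, 65, 404]);
translate([2064, 141, 0]) cube([65, 65, 404]);
translate([2064, 371, 0]) cube([65, 65, 404]);


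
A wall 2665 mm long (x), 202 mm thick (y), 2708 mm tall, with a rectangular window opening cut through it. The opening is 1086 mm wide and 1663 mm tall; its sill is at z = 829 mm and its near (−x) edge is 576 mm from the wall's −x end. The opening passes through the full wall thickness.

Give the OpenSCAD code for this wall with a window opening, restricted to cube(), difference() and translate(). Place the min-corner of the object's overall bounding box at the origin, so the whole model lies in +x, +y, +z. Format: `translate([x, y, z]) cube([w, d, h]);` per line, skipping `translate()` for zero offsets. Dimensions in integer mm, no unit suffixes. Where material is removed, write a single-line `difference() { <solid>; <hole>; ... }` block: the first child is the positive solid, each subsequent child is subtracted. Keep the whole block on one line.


difference() { cube([2665, 202, 2708]); translate([576, 0, 829]) cube([1086, 202, 1663]); }


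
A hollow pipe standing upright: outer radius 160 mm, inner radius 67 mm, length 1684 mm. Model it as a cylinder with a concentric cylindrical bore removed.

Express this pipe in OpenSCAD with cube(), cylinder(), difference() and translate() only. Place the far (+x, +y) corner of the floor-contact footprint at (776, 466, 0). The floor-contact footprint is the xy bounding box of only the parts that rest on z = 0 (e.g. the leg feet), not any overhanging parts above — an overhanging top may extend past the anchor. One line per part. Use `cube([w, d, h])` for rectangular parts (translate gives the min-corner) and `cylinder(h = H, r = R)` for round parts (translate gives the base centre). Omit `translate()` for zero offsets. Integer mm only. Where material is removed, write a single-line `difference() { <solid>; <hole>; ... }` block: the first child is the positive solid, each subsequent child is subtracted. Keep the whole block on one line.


difference() { translate([616, 306, 0]) cylinder(h = 1684, r = 160); translate([616, 306, 0]) cylinder(h = 1684, r = 67); }


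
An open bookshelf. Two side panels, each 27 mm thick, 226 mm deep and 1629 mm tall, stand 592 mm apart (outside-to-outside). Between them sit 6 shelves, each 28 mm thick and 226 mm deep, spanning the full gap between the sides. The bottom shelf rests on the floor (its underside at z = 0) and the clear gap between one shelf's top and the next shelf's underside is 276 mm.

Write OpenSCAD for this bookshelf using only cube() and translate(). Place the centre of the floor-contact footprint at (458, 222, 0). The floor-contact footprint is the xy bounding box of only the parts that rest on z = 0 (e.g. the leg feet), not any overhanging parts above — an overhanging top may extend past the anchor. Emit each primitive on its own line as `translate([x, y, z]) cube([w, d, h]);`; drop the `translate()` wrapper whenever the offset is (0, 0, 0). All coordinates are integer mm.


translate([162, 109, 0]) cube([27, 226, 1629]);
translate([727, 109, 0]) cube([27, 226, 1629]);
translate([189, 109, 0]) cube([538, 226, 28]);
translate([189, 109, 304]) cube([538, 226, 28]);
translate([189, 109, 608]) cube([538, 226, 28]);
translate([189, 109, 912]) cube([538, 226, 28]);
translate([189, 109, 1216]) cube([538, 226, 28]);
translate([189, 109, 1520]) cube([538, 226, 28]);


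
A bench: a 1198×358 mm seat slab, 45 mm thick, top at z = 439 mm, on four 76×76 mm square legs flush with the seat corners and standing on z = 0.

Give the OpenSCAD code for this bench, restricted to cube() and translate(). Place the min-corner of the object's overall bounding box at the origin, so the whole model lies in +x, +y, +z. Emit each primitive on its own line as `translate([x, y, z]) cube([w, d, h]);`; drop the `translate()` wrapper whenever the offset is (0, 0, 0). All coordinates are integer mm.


translate([0, 0, 394]) cube([1198, 358, 45]);
cube([76, 76, 394]);
translate([0, 282, 0]) cube([76, 76, 394]);
translate([1122, 0, 0]) cube([76, 76, 394]);
translate([1122, 282, 0]) cube([76, 76, 394]);


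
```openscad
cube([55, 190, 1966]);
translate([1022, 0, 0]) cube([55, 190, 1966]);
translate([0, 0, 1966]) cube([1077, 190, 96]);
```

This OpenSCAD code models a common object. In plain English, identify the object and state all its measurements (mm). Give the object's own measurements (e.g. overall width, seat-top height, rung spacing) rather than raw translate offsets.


A door frame. The clear opening is 967 mm wide and 1966 mm high. Two 55 mm wide jambs, 190 mm deep, stand either side of the opening from the floor to the top of the opening. A 96 mm thick head sits across the top of both jambs, spanning the full outside width of the frame.


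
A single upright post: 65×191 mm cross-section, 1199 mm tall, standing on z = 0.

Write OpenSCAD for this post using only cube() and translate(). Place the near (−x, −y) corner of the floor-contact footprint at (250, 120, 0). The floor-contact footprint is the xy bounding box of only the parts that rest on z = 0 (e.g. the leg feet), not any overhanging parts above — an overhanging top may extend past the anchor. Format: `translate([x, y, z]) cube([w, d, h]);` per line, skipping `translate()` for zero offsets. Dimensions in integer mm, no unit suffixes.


translate([250, 120, 0]) cube([65, 191, 1199]);


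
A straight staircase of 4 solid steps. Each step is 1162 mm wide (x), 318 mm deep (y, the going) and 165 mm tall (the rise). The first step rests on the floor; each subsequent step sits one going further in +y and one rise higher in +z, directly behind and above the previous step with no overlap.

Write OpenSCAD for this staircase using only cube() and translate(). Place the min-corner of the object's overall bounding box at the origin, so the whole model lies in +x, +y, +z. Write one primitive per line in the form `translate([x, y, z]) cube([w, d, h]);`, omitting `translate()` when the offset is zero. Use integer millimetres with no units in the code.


cube([1162, 318, 165]);
translate([0, 318, 165]) cube([1162, 318, 165]);
translate([0, 636, 330]) cube([1162, 318, 165]);
translate([0, 954, 495]) cube([1162, 318, 165]);


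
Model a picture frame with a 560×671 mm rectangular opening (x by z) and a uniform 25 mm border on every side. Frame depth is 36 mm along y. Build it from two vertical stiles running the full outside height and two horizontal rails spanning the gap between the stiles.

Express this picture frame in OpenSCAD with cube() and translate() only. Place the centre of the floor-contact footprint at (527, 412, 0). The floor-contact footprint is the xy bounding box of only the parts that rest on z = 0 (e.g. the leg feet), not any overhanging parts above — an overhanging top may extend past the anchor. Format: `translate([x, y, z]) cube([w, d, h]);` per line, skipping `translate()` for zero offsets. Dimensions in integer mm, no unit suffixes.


translate([222, 394, 0]) cube([25, 36, 721]);
translate([807, 394, 0]) cube([25, 36, 721]);
translate([247, 394, 0]) cube([560, 36, 25]);
translate([247, 394, 696]) cube([560, 36, 25]);


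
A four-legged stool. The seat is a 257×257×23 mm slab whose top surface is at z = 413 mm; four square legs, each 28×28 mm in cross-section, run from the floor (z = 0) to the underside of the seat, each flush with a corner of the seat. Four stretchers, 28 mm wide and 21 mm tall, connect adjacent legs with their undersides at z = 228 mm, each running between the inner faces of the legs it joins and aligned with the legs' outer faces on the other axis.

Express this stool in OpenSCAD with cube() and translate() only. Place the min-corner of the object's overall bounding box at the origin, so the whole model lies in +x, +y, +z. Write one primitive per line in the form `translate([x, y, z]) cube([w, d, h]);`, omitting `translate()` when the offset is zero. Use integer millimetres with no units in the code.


// leg_h = 413 - 23 = 390
// stretcher span = 257 - 2*28 = 201
translate([0, 0, 390]) cube([257, 257, 23]);
cube([28, 28, 390]);
translate([229, 0, 0]) cube([28, 28, 390]);
translate([0, 229, 0]) cube([28, 28, 390]);
translate([229, 229, 0]) cube([28, 28, 390]);
translate([28, 0, 228]) cube([201, 28, 21]);
translate([28, 229, 228]) cube([201, 28, 21]);
translate([0, 28, 228]) cube([28, 201, 21]);
translate([229, 28, 228]) cube([28, 201, 21]);


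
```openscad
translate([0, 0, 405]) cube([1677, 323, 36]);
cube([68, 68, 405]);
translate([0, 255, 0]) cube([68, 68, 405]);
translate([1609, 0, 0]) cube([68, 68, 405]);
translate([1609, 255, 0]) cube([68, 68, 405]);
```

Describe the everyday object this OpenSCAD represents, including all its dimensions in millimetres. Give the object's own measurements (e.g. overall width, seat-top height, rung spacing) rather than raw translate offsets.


A bench: a 1677×323 mm seat slab, 36 mm thick, top at z = 441 mm, on four 68×68 mm square legs flush with the seat corners and standing on z = 0.


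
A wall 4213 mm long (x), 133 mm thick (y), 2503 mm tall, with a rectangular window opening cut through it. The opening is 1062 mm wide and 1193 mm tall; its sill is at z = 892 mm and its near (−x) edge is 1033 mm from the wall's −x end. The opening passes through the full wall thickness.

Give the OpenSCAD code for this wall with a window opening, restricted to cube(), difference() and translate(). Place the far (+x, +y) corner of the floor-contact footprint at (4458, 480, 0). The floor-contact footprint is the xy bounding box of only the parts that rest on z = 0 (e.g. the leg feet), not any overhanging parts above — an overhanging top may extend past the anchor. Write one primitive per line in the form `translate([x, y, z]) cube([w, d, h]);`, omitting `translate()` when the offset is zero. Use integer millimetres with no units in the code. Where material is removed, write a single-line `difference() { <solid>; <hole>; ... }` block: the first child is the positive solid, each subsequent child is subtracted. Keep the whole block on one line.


difference() { translate([245, 347, 0]) cube([4213, 133, 2503]); translate([1278, 347, 892]) cube([1062, 133, 1193]); }


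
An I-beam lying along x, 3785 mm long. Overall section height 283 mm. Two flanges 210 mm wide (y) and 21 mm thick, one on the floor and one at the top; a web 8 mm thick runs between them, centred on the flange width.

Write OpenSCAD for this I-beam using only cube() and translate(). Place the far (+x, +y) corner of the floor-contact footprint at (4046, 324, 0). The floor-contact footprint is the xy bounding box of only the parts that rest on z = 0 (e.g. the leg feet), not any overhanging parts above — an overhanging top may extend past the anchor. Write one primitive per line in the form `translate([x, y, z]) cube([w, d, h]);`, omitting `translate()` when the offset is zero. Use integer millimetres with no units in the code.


translate([261, 114, 0]) cube([3785, 210, 21]);
translate([261, 215, 21]) cube([3785, 8, 241]);
translate([261, 114, 262]) cube([3785, 210, 21]);


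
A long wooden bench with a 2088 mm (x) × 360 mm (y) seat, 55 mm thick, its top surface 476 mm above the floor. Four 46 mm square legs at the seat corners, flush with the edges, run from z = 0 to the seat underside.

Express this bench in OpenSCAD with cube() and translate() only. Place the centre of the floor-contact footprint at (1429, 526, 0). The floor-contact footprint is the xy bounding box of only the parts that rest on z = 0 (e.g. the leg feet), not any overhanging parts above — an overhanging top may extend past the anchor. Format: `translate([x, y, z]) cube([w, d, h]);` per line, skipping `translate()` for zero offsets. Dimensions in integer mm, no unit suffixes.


translate([385, 346, 421]) cube([2088, 360, 55]);
translate([385, 346, 0]) cube([46, 46, 421]);
translate([385, 660, 0]) cube([46, 46, 421]);
translate([2427, 346, 0]) cube([46, 46, 421]);
translate([2427, 660, 0]) cube([46, 46, 421]);


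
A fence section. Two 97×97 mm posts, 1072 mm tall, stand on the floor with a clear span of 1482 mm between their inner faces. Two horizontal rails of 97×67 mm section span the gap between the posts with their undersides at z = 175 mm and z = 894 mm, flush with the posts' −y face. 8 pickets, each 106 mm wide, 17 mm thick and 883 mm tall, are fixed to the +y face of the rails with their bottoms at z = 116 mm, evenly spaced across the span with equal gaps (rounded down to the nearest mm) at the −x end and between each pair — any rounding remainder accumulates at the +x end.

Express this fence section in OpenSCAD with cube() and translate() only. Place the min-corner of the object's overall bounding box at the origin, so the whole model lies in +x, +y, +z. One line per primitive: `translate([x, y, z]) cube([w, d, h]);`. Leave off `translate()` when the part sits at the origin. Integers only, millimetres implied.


cube([97, 97, 1072]);
translate([1579, 0, 0]) cube([97, 97, 1072]);
translate([97, 0, 175]) cube([1482, 97, 67]);
translate([97, 0, 894]) cube([1482, 97, 67]);
translate([167, 97, 116]) cube([106, 17, 883]);
translate([343, 97, 116]) cube([106, 17, 883]);
translate([519, 97, 116]) cube([106, 17, 883]);
translate([695, 97, 116]) cube([106, 17, 883]);
translate([871, 97, 116]) cube([106, 17, 883]);
translate([1047, 97, 116]) cube([106, 17, 883]);
translate([1223, 97, 116]) cube([106, 17, 883]);
translate([1399, 97, 116]) cube([106, 17, 883]);


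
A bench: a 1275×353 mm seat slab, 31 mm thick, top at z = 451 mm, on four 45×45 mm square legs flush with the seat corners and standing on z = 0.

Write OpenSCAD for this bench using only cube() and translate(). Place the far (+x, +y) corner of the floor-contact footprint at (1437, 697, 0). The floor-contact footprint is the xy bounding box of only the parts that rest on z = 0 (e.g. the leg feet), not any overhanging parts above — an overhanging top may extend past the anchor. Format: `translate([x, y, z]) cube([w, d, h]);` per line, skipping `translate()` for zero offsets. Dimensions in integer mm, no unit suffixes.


translate([162, 344, 420]) cube([1275, 353, 31]);
translate([162, 344, 0]) cube([45, 45, 420]);
translate([162, 652, 0]) cube([45, 45, 420]);
translate([1392, 344, 0]) cube([45, 45, 420]);
translate([1392, 652, 0]) cube([45, 45, 420]);


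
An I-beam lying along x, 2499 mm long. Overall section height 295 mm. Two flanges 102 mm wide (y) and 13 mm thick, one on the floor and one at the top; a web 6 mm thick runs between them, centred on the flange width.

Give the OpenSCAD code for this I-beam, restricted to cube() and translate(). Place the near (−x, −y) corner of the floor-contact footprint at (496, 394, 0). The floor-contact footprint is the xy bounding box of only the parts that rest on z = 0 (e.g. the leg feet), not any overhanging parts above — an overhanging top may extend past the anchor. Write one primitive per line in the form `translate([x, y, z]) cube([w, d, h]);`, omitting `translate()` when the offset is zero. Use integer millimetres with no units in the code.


translate([496, 394, 0]) cube([2499, 102, 13]);
translate([496, 442, 13]) cube([2499, 6, 269]);
translate([496, 394, 282]) cube([2499, 102, 13]);


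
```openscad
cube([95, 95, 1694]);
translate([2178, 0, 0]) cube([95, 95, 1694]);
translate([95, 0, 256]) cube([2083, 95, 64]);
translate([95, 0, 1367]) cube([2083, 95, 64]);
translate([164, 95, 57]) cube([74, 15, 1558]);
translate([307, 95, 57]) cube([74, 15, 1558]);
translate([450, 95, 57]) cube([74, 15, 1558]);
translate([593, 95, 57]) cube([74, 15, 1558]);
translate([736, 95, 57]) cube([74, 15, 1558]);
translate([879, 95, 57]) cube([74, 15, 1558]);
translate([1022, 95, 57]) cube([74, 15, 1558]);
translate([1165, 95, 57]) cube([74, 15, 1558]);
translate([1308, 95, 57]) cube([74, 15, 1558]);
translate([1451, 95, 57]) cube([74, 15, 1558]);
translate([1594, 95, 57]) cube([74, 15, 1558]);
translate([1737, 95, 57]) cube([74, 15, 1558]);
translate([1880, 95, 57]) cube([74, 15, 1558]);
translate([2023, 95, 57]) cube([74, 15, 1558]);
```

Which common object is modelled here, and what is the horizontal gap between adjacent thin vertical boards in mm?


A fence section. The picket gap is 69 mm.

Two posts, two rails, 14 pickets — a fence section. Span 2083 mm holds 14 pickets of 74 mm with 15 equal gaps: ⌊(2083 − 14·74) / 15⌋ = 69 mm.


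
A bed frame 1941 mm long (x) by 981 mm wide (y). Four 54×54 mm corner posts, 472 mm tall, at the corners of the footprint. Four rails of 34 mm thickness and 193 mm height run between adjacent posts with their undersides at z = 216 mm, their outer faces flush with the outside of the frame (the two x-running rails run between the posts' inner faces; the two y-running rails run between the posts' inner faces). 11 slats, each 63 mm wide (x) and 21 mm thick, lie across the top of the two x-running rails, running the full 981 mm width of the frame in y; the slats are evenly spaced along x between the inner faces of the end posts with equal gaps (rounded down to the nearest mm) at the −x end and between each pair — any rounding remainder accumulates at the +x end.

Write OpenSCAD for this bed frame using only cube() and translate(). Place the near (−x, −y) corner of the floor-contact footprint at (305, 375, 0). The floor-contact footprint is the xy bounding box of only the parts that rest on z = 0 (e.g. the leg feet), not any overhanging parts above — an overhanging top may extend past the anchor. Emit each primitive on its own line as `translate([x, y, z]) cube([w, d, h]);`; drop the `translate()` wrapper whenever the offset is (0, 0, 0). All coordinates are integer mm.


// slat z = rail_z + rail_h = 216 + 193 = 409
// slat gap = ⌊(1833 − 11·63) / 12⌋ = 95
translate([305, 375, 0]) cube([54, 54, 472]);
translate([305, 1302, 0]) cube([54, 54, 472]);
translate([2192, 375, 0]) cube([54, 54, 472]);
translate([2192, 1302, 0]) cube([54, 54, 472]);
translate([359, 375, 216]) cube([1833, 34, 193]);
translate([359, 1322, 216]) cube([1833, 34, 193]);
translate([305, 429, 216]) cube([34, 873, 193]);
translate([2212, 429, 216]) cube([34, 873, 193]);
translate([454, 375, 409]) cube([63, 981, 21]);
translate([612, 375, 409]) cube([63, 981, 21]);
translate([770, 375, 409]) cube([63, 981, 21]);
translate([928, 375, 409]) cube([63, 981, 21]);
translate([1086, 375, 409]) cube([63, 981, 21]);
translate([1244, 375, 409]) cube([63, 981, 21]);
translate([1402, 375, 409]) cube([63, 981, 21]);
translate([1560, 375, 409]) cube([63, 981, 21]);
translate([1718, 375, 409]) cube([63, 981, 21]);
translate([1876, 375, 409]) cube([63, 981, 21]);
translate([2034, 375, 409]) cube([63, 981, 21]);


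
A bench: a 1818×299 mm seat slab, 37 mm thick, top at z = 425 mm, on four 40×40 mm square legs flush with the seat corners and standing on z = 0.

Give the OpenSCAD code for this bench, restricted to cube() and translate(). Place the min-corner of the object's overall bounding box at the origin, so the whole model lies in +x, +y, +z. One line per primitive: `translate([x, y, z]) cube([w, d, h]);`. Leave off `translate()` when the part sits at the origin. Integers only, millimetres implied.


translate([0, 0, 388]) cube([1818, 299, 37]);
cube([40, 40, 388]);
translate([0, 259, 0]) cube([40, 40, 388]);
translate([1778, 0, 0]) cube([40, 40, 388]);
translate([1778, 259, 0]) cube([40, 40, 388]);


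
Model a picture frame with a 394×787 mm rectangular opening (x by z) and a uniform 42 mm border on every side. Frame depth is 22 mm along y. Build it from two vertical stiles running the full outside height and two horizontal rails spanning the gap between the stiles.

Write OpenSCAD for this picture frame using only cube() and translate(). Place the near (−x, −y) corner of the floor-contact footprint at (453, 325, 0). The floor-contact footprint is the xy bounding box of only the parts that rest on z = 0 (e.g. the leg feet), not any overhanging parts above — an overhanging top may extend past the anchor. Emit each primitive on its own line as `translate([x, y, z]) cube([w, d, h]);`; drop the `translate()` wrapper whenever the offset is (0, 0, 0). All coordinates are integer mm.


translate([453, 325, 0]) cube([42, 22, 871]);
translate([889, 325, 0]) cube([42, 22, 871]);
translate([495, 325, 0]) cube([394, 22, 42]);
translate([495, 325, 829]) cube([394, 22, 42]);


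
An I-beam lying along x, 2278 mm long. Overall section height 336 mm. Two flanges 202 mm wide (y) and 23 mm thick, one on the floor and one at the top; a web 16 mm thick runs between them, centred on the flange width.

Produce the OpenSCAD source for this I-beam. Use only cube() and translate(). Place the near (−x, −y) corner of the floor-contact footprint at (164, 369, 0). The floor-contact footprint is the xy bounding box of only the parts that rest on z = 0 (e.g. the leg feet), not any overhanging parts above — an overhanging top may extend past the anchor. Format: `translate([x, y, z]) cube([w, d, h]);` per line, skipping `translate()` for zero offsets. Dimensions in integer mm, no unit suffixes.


translate([164, 369, 0]) cube([2278, 202, 23]);
translate([164, 462, 23]) cube([2278, 16, 290]);
translate([164, 369, 313]) cube([2278, 202, 23]);


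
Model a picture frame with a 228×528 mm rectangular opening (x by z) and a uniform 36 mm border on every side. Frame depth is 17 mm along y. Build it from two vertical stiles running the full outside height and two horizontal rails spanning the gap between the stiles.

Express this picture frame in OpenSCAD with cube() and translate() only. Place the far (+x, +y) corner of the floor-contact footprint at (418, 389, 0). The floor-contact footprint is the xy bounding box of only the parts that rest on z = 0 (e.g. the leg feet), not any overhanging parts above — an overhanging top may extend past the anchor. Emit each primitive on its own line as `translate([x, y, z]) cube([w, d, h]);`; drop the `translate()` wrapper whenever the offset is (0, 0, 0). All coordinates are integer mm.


translate([118, 372, 0]) cube([36, 17, 600]);
translate([382, 372, 0]) cube([36, 17, 600]);
translate([154, 372, 0]) cube([228, 17, 36]);
translate([154, 372, 564]) cube([228, 17, 36]);


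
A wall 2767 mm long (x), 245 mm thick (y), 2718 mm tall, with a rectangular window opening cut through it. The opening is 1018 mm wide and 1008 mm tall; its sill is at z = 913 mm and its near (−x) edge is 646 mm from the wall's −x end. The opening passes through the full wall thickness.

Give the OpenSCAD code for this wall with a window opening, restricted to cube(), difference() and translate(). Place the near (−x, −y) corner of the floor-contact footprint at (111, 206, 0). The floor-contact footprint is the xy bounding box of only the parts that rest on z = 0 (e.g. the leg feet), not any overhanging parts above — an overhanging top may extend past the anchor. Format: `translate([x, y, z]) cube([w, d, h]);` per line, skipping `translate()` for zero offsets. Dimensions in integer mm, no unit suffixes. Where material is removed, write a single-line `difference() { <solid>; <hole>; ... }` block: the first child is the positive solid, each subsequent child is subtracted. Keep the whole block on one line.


difference() { translate([111, 206, 0]) cube([2767, 245, 2718]); translate([757, 206, 913]) cube([1018, 245, 1008]); }


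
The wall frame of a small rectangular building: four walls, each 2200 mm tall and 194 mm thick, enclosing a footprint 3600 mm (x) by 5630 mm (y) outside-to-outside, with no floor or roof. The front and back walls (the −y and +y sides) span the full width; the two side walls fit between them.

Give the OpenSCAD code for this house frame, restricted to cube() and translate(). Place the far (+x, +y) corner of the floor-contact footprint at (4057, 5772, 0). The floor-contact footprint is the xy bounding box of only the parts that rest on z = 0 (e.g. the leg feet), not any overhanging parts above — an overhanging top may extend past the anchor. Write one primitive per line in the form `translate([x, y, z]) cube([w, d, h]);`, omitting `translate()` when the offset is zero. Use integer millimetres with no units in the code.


translate([457, 142, 0]) cube([3600, 194, 2200]);
translate([457, 5578, 0]) cube([3600, 194, 2200]);
translate([457, 336, 0]) cube([194, 5242, 2200]);
translate([3863, 336, 0]) cube([194, 5242, 2200]);


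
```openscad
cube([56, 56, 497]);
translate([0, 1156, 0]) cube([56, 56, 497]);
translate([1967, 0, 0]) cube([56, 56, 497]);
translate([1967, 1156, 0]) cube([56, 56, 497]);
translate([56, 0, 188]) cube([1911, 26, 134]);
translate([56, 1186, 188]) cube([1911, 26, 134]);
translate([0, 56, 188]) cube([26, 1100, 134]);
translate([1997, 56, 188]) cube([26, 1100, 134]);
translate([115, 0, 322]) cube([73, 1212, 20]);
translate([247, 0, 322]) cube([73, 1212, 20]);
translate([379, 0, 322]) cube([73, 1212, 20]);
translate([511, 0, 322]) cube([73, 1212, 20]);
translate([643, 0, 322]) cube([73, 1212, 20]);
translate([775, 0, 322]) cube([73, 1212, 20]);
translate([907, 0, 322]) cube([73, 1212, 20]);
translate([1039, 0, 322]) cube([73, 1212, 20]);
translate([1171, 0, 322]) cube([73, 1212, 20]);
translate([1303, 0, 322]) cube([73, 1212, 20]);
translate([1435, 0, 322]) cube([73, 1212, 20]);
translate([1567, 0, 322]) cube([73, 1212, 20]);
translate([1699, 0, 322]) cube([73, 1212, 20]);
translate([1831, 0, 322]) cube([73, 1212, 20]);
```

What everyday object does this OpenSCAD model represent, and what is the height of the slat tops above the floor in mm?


A bed frame. The slat-top height is 342 mm.

Four posts, four rails, and a row of slats — a bed frame. Slats sit on the rails at z = 188 + 134 = 322; with slat thickness 20, the top is 342 mm.
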